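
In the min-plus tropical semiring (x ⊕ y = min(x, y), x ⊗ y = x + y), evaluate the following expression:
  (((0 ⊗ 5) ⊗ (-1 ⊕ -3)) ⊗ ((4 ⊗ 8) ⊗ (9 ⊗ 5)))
(((0 ⊗ 5) ⊗ (-1 ⊕ -3)) ⊗ ((4 ⊗ 8) ⊗ (9 ⊗ 5))) = 28

Expand innermost to outermost. Recall ⊕ takes the minimum of its arguments and ⊗ takes their sum. Working out the expression (((0 ⊗ 5) ⊗ (-1 ⊕ -3)) ⊗ ((4 ⊗ 8) ⊗ (9 ⊗ 5))) gives 28.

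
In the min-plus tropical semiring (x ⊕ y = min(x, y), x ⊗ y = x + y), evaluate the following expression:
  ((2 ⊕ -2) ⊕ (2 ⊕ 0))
((2 ⊕ -2) ⊕ (2 ⊕ 0)) = -2

Expand innermost to outermost. Recall ⊕ takes the minimum of its arguments and ⊗ takes their sum. Working out the expression ((2 ⊕ -2) ⊕ (2 ⊕ 0)) gives -2.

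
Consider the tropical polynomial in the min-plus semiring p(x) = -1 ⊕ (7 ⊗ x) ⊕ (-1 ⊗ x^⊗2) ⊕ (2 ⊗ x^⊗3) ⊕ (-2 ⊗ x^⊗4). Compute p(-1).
p(-1) = -6

A tropical monomial a ⊗ x^⊗i evaluates to a + i · x. Evaluating each term at x = -1:
  Term 0 contributes -1 + 0 · -1 = -1
  Term 1 contributes 7 + 1 · -1 = 6
  Term 2 contributes -1 + 2 · -1 = -3
  Term 3 contributes 2 + 3 · -1 = -1
  Term 4 contributes -2 + 4 · -1 = -6
p(-1) = ⊕ of these = min[-1, 6, -3, -1, -6] = -6.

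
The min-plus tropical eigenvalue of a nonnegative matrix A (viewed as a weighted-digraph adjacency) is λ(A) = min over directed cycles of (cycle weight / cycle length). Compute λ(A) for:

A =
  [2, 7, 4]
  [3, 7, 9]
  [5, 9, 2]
λ(A) = 2

Enumerate directed cycles and compute their means (weight / length). Sample:
  cycle 0 → 0: weight = 2, length = 1, mean = 2/1 ≈ 2.000
  cycle 1 → 1: weight = 7, length = 1, mean = 7/1 ≈ 7.000
  cycle 2 → 2: weight = 2, length = 1, mean = 2/1 ≈ 2.000
  cycle 0 → 1 → 0: weight = 10, length = 2, mean = 10/2 ≈ 5.000
  cycle 0 → 2 → 0: weight = 9, length = 2, mean = 9/2 ≈ 4.500
  cycle 1 → 0 → 1: weight = 10, length = 2, mean = 10/2 ≈ 5.000
Minimum mean = 2.000, attained e.g. along the cycle 0 → 0 with weight 2 and length 1. So λ(A) = 2/1 = 2.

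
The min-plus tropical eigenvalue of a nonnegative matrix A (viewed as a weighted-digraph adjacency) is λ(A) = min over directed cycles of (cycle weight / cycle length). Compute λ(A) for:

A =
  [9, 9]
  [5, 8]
λ(A) = 7

Enumerate directed cycles and compute their means (weight / length). Sample:
  cycle 0 → 0: weight = 9, length = 1, mean = 9/1 ≈ 9.000
  cycle 1 → 1: weight = 8, length = 1, mean = 8/1 ≈ 8.000
  cycle 0 → 1 → 0: weight = 14, length = 2, mean = 14/2 ≈ 7.000
  cycle 1 → 0 → 1: weight = 14, length = 2, mean = 14/2 ≈ 7.000
Minimum mean = 7.000, attained e.g. along the cycle 0 → 1 → 0 with weight 14 and length 2. So λ(A) = 14/2 = 7.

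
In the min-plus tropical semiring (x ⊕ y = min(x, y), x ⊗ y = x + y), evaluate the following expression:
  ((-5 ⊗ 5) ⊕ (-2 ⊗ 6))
((-5 ⊗ 5) ⊕ (-2 ⊗ 6)) = 0

Expand innermost to outermost. Recall ⊕ takes the minimum of its arguments and ⊗ takes their sum. Working out the expression ((-5 ⊗ 5) ⊕ (-2 ⊗ 6)) gives 0.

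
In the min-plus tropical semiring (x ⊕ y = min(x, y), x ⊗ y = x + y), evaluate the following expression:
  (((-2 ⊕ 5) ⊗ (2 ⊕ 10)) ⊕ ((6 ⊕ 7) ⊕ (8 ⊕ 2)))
(((-2 ⊕ 5) ⊗ (2 ⊕ 10)) ⊕ ((6 ⊕ 7) ⊕ (8 ⊕ 2))) = 0

Expand innermost to outermost. Recall ⊕ takes the minimum of its arguments and ⊗ takes their sum. Working out the expression (((-2 ⊕ 5) ⊗ (2 ⊕ 10)) ⊕ ((6 ⊕ 7) ⊕ (8 ⊕ 2))) gives 0.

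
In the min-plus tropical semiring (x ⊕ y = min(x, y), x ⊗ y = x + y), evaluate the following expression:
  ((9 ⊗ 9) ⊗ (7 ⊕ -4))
((9 ⊗ 9) ⊗ (7 ⊕ -4)) = 14

Expand innermost to outermost. Recall ⊕ takes the minimum of its arguments and ⊗ takes their sum. Working out the expression ((9 ⊗ 9) ⊗ (7 ⊕ -4)) gives 14.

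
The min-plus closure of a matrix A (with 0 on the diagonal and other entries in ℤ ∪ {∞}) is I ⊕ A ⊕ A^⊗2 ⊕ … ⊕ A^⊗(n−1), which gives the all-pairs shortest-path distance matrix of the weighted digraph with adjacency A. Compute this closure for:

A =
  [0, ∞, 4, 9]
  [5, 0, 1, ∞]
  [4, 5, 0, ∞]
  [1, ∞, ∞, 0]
Closure =
  [0, 9, 4, 9]
  [5, 0, 1, 14]
  [4, 5, 0, 13]
  [1, 10, 5, 0]

This is the Floyd-Warshall all-pairs shortest-path computation. For each intermediate vertex k = 0, 1, …, 3, update dist[i][j] ← min(dist[i][j], dist[i][k] + dist[k][j]). The final matrix gives, for each (i, j), the minimum total weight of any directed path from i to j (possibly empty when i = j).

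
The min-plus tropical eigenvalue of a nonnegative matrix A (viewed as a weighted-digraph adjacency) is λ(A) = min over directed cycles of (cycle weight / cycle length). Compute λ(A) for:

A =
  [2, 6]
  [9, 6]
λ(A) = 2

Enumerate directed cycles and compute their means (weight / length). Sample:
  cycle 0 → 0: weight = 2, length = 1, mean = 2/1 ≈ 2.000
  cycle 1 → 1: weight = 6, length = 1, mean = 6/1 ≈ 6.000
  cycle 0 → 1 → 0: weight = 15, length = 2, mean = 15/2 ≈ 7.500
  cycle 1 → 0 → 1: weight = 15, length = 2, mean = 15/2 ≈ 7.500
Minimum mean = 2.000, attained e.g. along the cycle 0 → 0 with weight 2 and length 1. So λ(A) = 2/1 = 2.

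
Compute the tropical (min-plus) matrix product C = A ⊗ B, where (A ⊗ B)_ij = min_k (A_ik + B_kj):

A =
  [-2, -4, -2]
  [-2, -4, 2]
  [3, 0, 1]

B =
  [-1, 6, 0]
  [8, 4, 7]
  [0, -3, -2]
A ⊗ B =
  [-3, -5, -4]
  [-3, -1, -2]
  [1, -2, -1]

Apply the min-plus product entry-by-entry:
  C[0][0] = min over k of (A[0][0] + B[0][0] = -2 + -1 = -3, A[0][1] + B[1][0] = -4 + 8 = 4, A[0][2] + B[2][0] = -2 + 0 = -2) = -3 (attained at k = 0)
  C[0][1] = min over k of (A[0][0] + B[0][1] = -2 + 6 = 4, A[0][1] + B[1][1] = -4 + 4 = 0, A[0][2] + B[2][1] = -2 + -3 = -5) = -5 (attained at k = 2)
  C[0][2] = min over k of (A[0][0] + B[0][2] = -2 + 0 = -2, A[0][1] + B[1][2] = -4 + 7 = 3, A[0][2] + B[2][2] = -2 + -2 = -4) = -4 (attained at k = 2)
  C[1][0] = min over k of (A[1][0] + B[0][0] = -2 + -1 = -3, A[1][1] + B[1][0] = -4 + 8 = 4, A[1][2] + B[2][0] = 2 + 0 = 2) = -3 (attained at k = 0)
  C[1][1] = min over k of (A[1][0] + B[0][1] = -2 + 6 = 4, A[1][1] + B[1][1] = -4 + 4 = 0, A[1][2] + B[2][1] = 2 + -3 = -1) = -1 (attained at k = 2)
  C[1][2] = min over k of (A[1][0] + B[0][2] = -2 + 0 = -2, A[1][1] + B[1][2] = -4 + 7 = 3, A[1][2] + B[2][2] = 2 + -2 = 0) = -2 (attained at k = 0)
  C[2][0] = min over k of (A[2][0] + B[0][0] = 3 + -1 = 2, A[2][1] + B[1][0] = 0 + 8 = 8, A[2][2] + B[2][0] = 1 + 0 = 1) = 1 (attained at k = 2)
  C[2][1] = min over k of (A[2][0] + B[0][1] = 3 + 6 = 9, A[2][1] + B[1][1] = 0 + 4 = 4, A[2][2] + B[2][1] = 1 + -3 = -2) = -2 (attained at k = 2)
  C[2][2] = min over k of (A[2][0] + B[0][2] = 3 + 0 = 3, A[2][1] + B[1][2] = 0 + 7 = 7, A[2][2] + B[2][2] = 1 + -2 = -1) = -1 (attained at k = 2)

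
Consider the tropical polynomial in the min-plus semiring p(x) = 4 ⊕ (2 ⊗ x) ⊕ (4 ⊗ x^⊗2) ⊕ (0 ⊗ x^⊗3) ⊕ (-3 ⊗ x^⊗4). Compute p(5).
p(5) = 4

A tropical monomial a ⊗ x^⊗i evaluates to a + i · x. Evaluating each term at x = 5:
  Term 0 contributes 4 + 0 · 5 = 4
  Term 1 contributes 2 + 1 · 5 = 7
  Term 2 contributes 4 + 2 · 5 = 14
  Term 3 contributes 0 + 3 · 5 = 15
  Term 4 contributes -3 + 4 · 5 = 17
p(5) = ⊕ of these = min[4, 7, 14, 15, 17] = 4.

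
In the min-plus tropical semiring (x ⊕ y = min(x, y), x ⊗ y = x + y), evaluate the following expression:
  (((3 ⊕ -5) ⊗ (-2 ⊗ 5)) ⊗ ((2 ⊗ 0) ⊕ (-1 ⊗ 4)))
(((3 ⊕ -5) ⊗ (-2 ⊗ 5)) ⊗ ((2 ⊗ 0) ⊕ (-1 ⊗ 4))) = 0

Expand innermost to outermost. Recall ⊕ takes the minimum of its arguments and ⊗ takes their sum. Working out the expression (((3 ⊕ -5) ⊗ (-2 ⊗ 5)) ⊗ ((2 ⊗ 0) ⊕ (-1 ⊗ 4))) gives 0.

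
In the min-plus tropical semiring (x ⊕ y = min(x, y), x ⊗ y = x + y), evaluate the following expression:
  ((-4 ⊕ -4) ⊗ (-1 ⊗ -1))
((-4 ⊕ -4) ⊗ (-1 ⊗ -1)) = -6

Expand innermost to outermost. Recall ⊕ takes the minimum of its arguments and ⊗ takes their sum. Working out the expression ((-4 ⊕ -4) ⊗ (-1 ⊗ -1)) gives -6.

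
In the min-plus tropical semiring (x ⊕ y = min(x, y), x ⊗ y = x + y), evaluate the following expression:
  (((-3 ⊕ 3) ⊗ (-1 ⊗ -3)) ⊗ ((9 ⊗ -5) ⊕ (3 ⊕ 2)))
(((-3 ⊕ 3) ⊗ (-1 ⊗ -3)) ⊗ ((9 ⊗ -5) ⊕ (3 ⊕ 2))) = -5

Expand innermost to outermost. Recall ⊕ takes the minimum of its arguments and ⊗ takes their sum. Working out the expression (((-3 ⊕ 3) ⊗ (-1 ⊗ -3)) ⊗ ((9 ⊗ -5) ⊕ (3 ⊕ 2))) gives -5.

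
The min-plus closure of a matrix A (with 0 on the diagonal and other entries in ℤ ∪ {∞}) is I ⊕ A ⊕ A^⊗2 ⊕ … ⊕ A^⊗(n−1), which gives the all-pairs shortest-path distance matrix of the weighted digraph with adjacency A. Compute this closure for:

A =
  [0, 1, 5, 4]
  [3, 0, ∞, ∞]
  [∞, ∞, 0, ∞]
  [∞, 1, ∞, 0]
Closure =
  [0, 1, 5, 4]
  [3, 0, 8, 7]
  [∞, ∞, 0, ∞]
  [4, 1, 9, 0]

This is the Floyd-Warshall all-pairs shortest-path computation. For each intermediate vertex k = 0, 1, …, 3, update dist[i][j] ← min(dist[i][j], dist[i][k] + dist[k][j]). The final matrix gives, for each (i, j), the minimum total weight of any directed path from i to j (possibly empty when i = j).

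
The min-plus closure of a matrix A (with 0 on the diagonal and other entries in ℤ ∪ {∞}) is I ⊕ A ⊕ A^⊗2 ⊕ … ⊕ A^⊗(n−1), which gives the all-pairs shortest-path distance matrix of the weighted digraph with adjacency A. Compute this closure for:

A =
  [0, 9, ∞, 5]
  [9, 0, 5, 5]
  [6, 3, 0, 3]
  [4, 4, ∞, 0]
Closure =
  [0, 9, 14, 5]
  [9, 0, 5, 5]
  [6, 3, 0, 3]
  [4, 4, 9, 0]

This is the Floyd-Warshall all-pairs shortest-path computation. For each intermediate vertex k = 0, 1, …, 3, update dist[i][j] ← min(dist[i][j], dist[i][k] + dist[k][j]). The final matrix gives, for each (i, j), the minimum total weight of any directed path from i to j (possibly empty when i = j).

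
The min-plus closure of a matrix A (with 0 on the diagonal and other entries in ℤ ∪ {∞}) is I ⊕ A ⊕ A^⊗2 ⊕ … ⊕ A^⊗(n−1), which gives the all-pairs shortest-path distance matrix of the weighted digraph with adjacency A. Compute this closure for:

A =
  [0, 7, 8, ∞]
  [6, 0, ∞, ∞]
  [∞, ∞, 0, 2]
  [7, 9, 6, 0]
Closure =
  [0, 7, 8, 10]
  [6, 0, 14, 16]
  [9, 11, 0, 2]
  [7, 9, 6, 0]

This is the Floyd-Warshall all-pairs shortest-path computation. For each intermediate vertex k = 0, 1, …, 3, update dist[i][j] ← min(dist[i][j], dist[i][k] + dist[k][j]). The final matrix gives, for each (i, j), the minimum total weight of any directed path from i to j (possibly empty when i = j).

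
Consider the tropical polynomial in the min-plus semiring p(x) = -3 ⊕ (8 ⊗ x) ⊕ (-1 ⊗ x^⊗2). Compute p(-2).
p(-2) = -5

A tropical monomial a ⊗ x^⊗i evaluates to a + i · x. Evaluating each term at x = -2:
  Term 0 contributes -3 + 0 · -2 = -3
  Term 1 contributes 8 + 1 · -2 = 6
  Term 2 contributes -1 + 2 · -2 = -5
p(-2) = ⊕ of these = min[-3, 6, -5] = -5.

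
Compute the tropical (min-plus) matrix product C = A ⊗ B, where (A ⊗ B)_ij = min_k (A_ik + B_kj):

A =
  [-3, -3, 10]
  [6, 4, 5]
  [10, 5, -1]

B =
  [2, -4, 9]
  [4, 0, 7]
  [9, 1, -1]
A ⊗ B =
  [-1, -7, 4]
  [8, 2, 4]
  [8, 0, -2]

Apply the min-plus product entry-by-entry:
  C[0][0] = min over k of (A[0][0] + B[0][0] = -3 + 2 = -1, A[0][1] + B[1][0] = -3 + 4 = 1, A[0][2] + B[2][0] = 10 + 9 = 19) = -1 (attained at k = 0)
  C[0][1] = min over k of (A[0][0] + B[0][1] = -3 + -4 = -7, A[0][1] + B[1][1] = -3 + 0 = -3, A[0][2] + B[2][1] = 10 + 1 = 11) = -7 (attained at k = 0)
  C[0][2] = min over k of (A[0][0] + B[0][2] = -3 + 9 = 6, A[0][1] + B[1][2] = -3 + 7 = 4, A[0][2] + B[2][2] = 10 + -1 = 9) = 4 (attained at k = 1)
  C[1][0] = min over k of (A[1][0] + B[0][0] = 6 + 2 = 8, A[1][1] + B[1][0] = 4 + 4 = 8, A[1][2] + B[2][0] = 5 + 9 = 14) = 8 (attained at k = 0)
  C[1][1] = min over k of (A[1][0] + B[0][1] = 6 + -4 = 2, A[1][1] + B[1][1] = 4 + 0 = 4, A[1][2] + B[2][1] = 5 + 1 = 6) = 2 (attained at k = 0)
  C[1][2] = min over k of (A[1][0] + B[0][2] = 6 + 9 = 15, A[1][1] + B[1][2] = 4 + 7 = 11, A[1][2] + B[2][2] = 5 + -1 = 4) = 4 (attained at k = 2)
  C[2][0] = min over k of (A[2][0] + B[0][0] = 10 + 2 = 12, A[2][1] + B[1][0] = 5 + 4 = 9, A[2][2] + B[2][0] = -1 + 9 = 8) = 8 (attained at k = 2)
  C[2][1] = min over k of (A[2][0] + B[0][1] = 10 + -4 = 6, A[2][1] + B[1][1] = 5 + 0 = 5, A[2][2] + B[2][1] = -1 + 1 = 0) = 0 (attained at k = 2)
  C[2][2] = min over k of (A[2][0] + B[0][2] = 10 + 9 = 19, A[2][1] + B[1][2] = 5 + 7 = 12, A[2][2] + B[2][2] = -1 + -1 = -2) = -2 (attained at k = 2)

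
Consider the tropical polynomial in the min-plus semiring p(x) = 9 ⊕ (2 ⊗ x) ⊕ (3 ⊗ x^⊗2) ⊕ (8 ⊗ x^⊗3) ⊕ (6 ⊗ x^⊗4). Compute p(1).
p(1) = 3

A tropical monomial a ⊗ x^⊗i evaluates to a + i · x. Evaluating each term at x = 1:
  Term 0 contributes 9 + 0 · 1 = 9
  Term 1 contributes 2 + 1 · 1 = 3
  Term 2 contributes 3 + 2 · 1 = 5
  Term 3 contributes 8 + 3 · 1 = 11
  Term 4 contributes 6 + 4 · 1 = 10
p(1) = ⊕ of these = min[9, 3, 5, 11, 10] = 3.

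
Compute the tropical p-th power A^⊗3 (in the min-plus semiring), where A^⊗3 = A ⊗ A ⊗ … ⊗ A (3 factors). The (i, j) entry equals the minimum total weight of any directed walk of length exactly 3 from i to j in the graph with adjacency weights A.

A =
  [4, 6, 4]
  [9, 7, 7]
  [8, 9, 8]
A^⊗3 =
  [12, 14, 12]
  [17, 19, 17]
  [16, 18, 16]

Each entry (A^⊗3)_ij equals the minimum over all length-3 walks i = v_0 → v_1 → … → v_3 = j of Σ_t A[v_t][v_{t+1}]. For example, for (i, j) = (0, 2) we minimise over 9 possible intermediate vertex sequences; the minimum is 12, attained along the walk 0 → 0 → 0 → 2.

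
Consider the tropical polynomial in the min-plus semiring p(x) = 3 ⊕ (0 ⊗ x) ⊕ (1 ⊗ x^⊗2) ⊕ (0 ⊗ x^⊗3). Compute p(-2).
p(-2) = -6

A tropical monomial a ⊗ x^⊗i evaluates to a + i · x. Evaluating each term at x = -2:
  Term 0 contributes 3 + 0 · -2 = 3
  Term 1 contributes 0 + 1 · -2 = -2
  Term 2 contributes 1 + 2 · -2 = -3
  Term 3 contributes 0 + 3 · -2 = -6
p(-2) = ⊕ of these = min[3, -2, -3, -6] = -6.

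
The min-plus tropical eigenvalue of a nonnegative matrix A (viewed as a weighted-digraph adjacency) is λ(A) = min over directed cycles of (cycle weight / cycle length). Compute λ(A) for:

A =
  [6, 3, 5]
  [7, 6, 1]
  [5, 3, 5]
λ(A) = 2

Enumerate directed cycles and compute their means (weight / length). Sample:
  cycle 0 → 0: weight = 6, length = 1, mean = 6/1 ≈ 6.000
  cycle 1 → 1: weight = 6, length = 1, mean = 6/1 ≈ 6.000
  cycle 2 → 2: weight = 5, length = 1, mean = 5/1 ≈ 5.000
  cycle 0 → 1 → 0: weight = 10, length = 2, mean = 10/2 ≈ 5.000
  cycle 0 → 2 → 0: weight = 10, length = 2, mean = 10/2 ≈ 5.000
  cycle 1 → 0 → 1: weight = 10, length = 2, mean = 10/2 ≈ 5.000
Minimum mean = 2.000, attained e.g. along the cycle 1 → 2 → 1 with weight 4 and length 2. So λ(A) = 4/2 = 2.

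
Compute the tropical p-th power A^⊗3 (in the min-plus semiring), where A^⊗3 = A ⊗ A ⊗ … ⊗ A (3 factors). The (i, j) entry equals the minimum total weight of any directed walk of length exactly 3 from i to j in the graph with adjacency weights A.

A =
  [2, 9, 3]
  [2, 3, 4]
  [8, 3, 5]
A^⊗3 =
  [6, 8, 7]
  [6, 8, 7]
  [7, 9, 8]

Each entry (A^⊗3)_ij equals the minimum over all length-3 walks i = v_0 → v_1 → … → v_3 = j of Σ_t A[v_t][v_{t+1}]. For example, for (i, j) = (0, 2) we minimise over 9 possible intermediate vertex sequences; the minimum is 7, attained along the walk 0 → 0 → 0 → 2.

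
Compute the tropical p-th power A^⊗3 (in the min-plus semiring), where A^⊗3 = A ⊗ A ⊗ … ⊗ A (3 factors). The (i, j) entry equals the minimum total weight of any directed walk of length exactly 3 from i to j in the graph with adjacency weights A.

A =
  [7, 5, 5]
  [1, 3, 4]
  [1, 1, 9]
A^⊗3 =
  [7, 9, 10]
  [6, 7, 9]
  [5, 6, 7]

Each entry (A^⊗3)_ij equals the minimum over all length-3 walks i = v_0 → v_1 → … → v_3 = j of Σ_t A[v_t][v_{t+1}]. For example, for (i, j) = (0, 2) we minimise over 9 possible intermediate vertex sequences; the minimum is 10, attained along the walk 0 → 2 → 1 → 2.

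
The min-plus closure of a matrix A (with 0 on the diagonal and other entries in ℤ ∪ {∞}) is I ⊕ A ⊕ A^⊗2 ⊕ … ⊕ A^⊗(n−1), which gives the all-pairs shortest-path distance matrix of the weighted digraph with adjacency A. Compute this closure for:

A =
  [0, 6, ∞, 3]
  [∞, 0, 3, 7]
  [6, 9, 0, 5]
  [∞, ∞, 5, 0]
Closure =
  [0, 6, 8, 3]
  [9, 0, 3, 7]
  [6, 9, 0, 5]
  [11, 14, 5, 0]

This is the Floyd-Warshall all-pairs shortest-path computation. For each intermediate vertex k = 0, 1, …, 3, update dist[i][j] ← min(dist[i][j], dist[i][k] + dist[k][j]). The final matrix gives, for each (i, j), the minimum total weight of any directed path from i to j (possibly empty when i = j).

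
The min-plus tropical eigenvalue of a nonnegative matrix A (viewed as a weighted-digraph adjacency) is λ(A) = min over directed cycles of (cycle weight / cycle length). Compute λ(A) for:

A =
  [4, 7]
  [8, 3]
λ(A) = 3

Enumerate directed cycles and compute their means (weight / length). Sample:
  cycle 0 → 0: weight = 4, length = 1, mean = 4/1 ≈ 4.000
  cycle 1 → 1: weight = 3, length = 1, mean = 3/1 ≈ 3.000
  cycle 0 → 1 → 0: weight = 15, length = 2, mean = 15/2 ≈ 7.500
  cycle 1 → 0 → 1: weight = 15, length = 2, mean = 15/2 ≈ 7.500
Minimum mean = 3.000, attained e.g. along the cycle 1 → 1 with weight 3 and length 1. So λ(A) = 3/1 = 3.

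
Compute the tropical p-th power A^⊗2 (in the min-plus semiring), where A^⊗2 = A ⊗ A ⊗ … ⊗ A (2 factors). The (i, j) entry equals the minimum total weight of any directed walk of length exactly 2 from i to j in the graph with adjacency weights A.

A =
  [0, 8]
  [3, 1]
A^⊗2 =
  [0, 8]
  [3, 2]

Each entry (A^⊗2)_ij equals the minimum over all length-2 walks i = v_0 → v_1 → … → v_2 = j of Σ_t A[v_t][v_{t+1}]. For example, for (i, j) = (0, 1) we minimise over 2 possible intermediate vertex sequences; the minimum is 8, attained along the walk 0 → 0 → 1.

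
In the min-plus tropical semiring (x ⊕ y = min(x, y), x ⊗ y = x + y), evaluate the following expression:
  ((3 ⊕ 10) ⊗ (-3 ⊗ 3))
((3 ⊕ 10) ⊗ (-3 ⊗ 3)) = 3

Expand innermost to outermost. Recall ⊕ takes the minimum of its arguments and ⊗ takes their sum. Working out the expression ((3 ⊕ 10) ⊗ (-3 ⊗ 3)) gives 3.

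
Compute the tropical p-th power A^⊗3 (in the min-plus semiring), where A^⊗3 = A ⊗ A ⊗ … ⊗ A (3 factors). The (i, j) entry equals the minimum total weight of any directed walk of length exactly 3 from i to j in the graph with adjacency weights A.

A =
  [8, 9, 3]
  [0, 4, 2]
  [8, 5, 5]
A^⊗3 =
  [8, 12, 10]
  [7, 8, 7]
  [9, 12, 8]

Each entry (A^⊗3)_ij equals the minimum over all length-3 walks i = v_0 → v_1 → … → v_3 = j of Σ_t A[v_t][v_{t+1}]. For example, for (i, j) = (0, 2) we minimise over 9 possible intermediate vertex sequences; the minimum is 10, attained along the walk 0 → 2 → 1 → 2.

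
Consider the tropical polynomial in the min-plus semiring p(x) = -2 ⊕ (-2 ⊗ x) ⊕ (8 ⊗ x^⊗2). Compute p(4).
p(4) = -2

A tropical monomial a ⊗ x^⊗i evaluates to a + i · x. Evaluating each term at x = 4:
  Term 0 contributes -2 + 0 · 4 = -2
  Term 1 contributes -2 + 1 · 4 = 2
  Term 2 contributes 8 + 2 · 4 = 16
p(4) = ⊕ of these = min[-2, 2, 16] = -2.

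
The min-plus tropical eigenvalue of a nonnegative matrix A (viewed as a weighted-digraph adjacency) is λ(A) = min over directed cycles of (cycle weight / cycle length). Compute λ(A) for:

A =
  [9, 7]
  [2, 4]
λ(A) = 4

Enumerate directed cycles and compute their means (weight / length). Sample:
  cycle 0 → 0: weight = 9, length = 1, mean = 9/1 ≈ 9.000
  cycle 1 → 1: weight = 4, length = 1, mean = 4/1 ≈ 4.000
  cycle 0 → 1 → 0: weight = 9, length = 2, mean = 9/2 ≈ 4.500
  cycle 1 → 0 → 1: weight = 9, length = 2, mean = 9/2 ≈ 4.500
Minimum mean = 4.000, attained e.g. along the cycle 1 → 1 with weight 4 and length 1. So λ(A) = 4/1 = 4.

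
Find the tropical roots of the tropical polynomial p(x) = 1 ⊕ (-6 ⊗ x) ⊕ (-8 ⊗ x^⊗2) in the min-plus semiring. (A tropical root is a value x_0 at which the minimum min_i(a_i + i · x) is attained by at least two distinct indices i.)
Roots: {2, 7}

Each tropical root is a break point of the lower envelope of the lines y = a_i + i · x (there are 3 lines, with slopes 0, 1, ..., 2). Only the lines that attain the minimum somewhere contribute to roots; other lines are dominated. Here the surviving (envelope) indices are i = 2, i = 1, i = 0.
Intersections between consecutive envelope lines give the roots: for adjacent envelope indices i < j the intersection is x = (a_i − a_j) / (j − i). Reading off the sorted break points: {2, 7}.
Verification: at each break x_0, at least two indices attain the minimum of min_i(a_i + i · x_0).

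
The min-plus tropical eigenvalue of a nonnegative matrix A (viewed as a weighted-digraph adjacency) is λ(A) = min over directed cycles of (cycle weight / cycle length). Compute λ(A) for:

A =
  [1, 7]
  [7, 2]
λ(A) = 1

Enumerate directed cycles and compute their means (weight / length). Sample:
  cycle 0 → 0: weight = 1, length = 1, mean = 1/1 ≈ 1.000
  cycle 1 → 1: weight = 2, length = 1, mean = 2/1 ≈ 2.000
  cycle 0 → 1 → 0: weight = 14, length = 2, mean = 14/2 ≈ 7.000
  cycle 1 → 0 → 1: weight = 14, length = 2, mean = 14/2 ≈ 7.000
Minimum mean = 1.000, attained e.g. along the cycle 0 → 0 with weight 1 and length 1. So λ(A) = 1/1 = 1.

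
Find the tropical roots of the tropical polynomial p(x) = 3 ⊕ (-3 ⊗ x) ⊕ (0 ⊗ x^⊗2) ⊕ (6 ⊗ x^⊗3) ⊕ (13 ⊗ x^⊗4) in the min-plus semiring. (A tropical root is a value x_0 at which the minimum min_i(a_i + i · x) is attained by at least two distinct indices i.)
Roots: {-7, -6, -3, 6}

Each tropical root is a break point of the lower envelope of the lines y = a_i + i · x (there are 5 lines, with slopes 0, 1, ..., 4). Only the lines that attain the minimum somewhere contribute to roots; other lines are dominated. Here the surviving (envelope) indices are i = 4, i = 3, i = 2, i = 1, i = 0.
Intersections between consecutive envelope lines give the roots: for adjacent envelope indices i < j the intersection is x = (a_i − a_j) / (j − i). Reading off the sorted break points: {-7, -6, -3, 6}.
Verification: at each break x_0, at least two indices attain the minimum of min_i(a_i + i · x_0).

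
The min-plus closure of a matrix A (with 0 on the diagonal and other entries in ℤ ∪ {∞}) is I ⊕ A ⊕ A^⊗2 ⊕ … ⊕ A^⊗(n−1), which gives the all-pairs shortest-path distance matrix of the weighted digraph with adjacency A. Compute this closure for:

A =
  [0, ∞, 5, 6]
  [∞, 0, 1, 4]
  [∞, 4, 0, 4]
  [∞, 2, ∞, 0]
Closure =
  [0, 8, 5, 6]
  [∞, 0, 1, 4]
  [∞, 4, 0, 4]
  [∞, 2, 3, 0]

This is the Floyd-Warshall all-pairs shortest-path computation. For each intermediate vertex k = 0, 1, …, 3, update dist[i][j] ← min(dist[i][j], dist[i][k] + dist[k][j]). The final matrix gives, for each (i, j), the minimum total weight of any directed path from i to j (possibly empty when i = j).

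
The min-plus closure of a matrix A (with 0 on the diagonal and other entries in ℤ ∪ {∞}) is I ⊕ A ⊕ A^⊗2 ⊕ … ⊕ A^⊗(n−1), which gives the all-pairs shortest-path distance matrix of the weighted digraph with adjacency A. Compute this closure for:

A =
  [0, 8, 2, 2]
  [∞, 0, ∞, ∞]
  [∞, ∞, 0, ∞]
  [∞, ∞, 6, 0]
Closure =
  [0, 8, 2, 2]
  [∞, 0, ∞, ∞]
  [∞, ∞, 0, ∞]
  [∞, ∞, 6, 0]

This is the Floyd-Warshall all-pairs shortest-path computation. For each intermediate vertex k = 0, 1, …, 3, update dist[i][j] ← min(dist[i][j], dist[i][k] + dist[k][j]). The final matrix gives, for each (i, j), the minimum total weight of any directed path from i to j (possibly empty when i = j).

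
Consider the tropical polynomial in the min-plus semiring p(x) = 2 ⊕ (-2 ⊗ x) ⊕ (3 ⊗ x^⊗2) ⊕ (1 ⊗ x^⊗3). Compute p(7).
p(7) = 2

A tropical monomial a ⊗ x^⊗i evaluates to a + i · x. Evaluating each term at x = 7:
  Term 0 contributes 2 + 0 · 7 = 2
  Term 1 contributes -2 + 1 · 7 = 5
  Term 2 contributes 3 + 2 · 7 = 17
  Term 3 contributes 1 + 3 · 7 = 22
p(7) = ⊕ of these = min[2, 5, 17, 22] = 2.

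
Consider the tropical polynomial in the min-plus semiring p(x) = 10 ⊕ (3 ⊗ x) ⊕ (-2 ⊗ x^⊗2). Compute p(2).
p(2) = 2

A tropical monomial a ⊗ x^⊗i evaluates to a + i · x. Evaluating each term at x = 2:
  Term 0 contributes 10 + 0 · 2 = 10
  Term 1 contributes 3 + 1 · 2 = 5
  Term 2 contributes -2 + 2 · 2 = 2
p(2) = ⊕ of these = min[10, 5, 2] = 2.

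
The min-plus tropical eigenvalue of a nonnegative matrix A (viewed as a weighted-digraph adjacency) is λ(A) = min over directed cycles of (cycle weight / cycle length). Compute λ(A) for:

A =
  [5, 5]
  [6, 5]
λ(A) = 5

Enumerate directed cycles and compute their means (weight / length). Sample:
  cycle 0 → 0: weight = 5, length = 1, mean = 5/1 ≈ 5.000
  cycle 1 → 1: weight = 5, length = 1, mean = 5/1 ≈ 5.000
  cycle 0 → 1 → 0: weight = 11, length = 2, mean = 11/2 ≈ 5.500
  cycle 1 → 0 → 1: weight = 11, length = 2, mean = 11/2 ≈ 5.500
Minimum mean = 5.000, attained e.g. along the cycle 0 → 0 with weight 5 and length 1. So λ(A) = 5/1 = 5.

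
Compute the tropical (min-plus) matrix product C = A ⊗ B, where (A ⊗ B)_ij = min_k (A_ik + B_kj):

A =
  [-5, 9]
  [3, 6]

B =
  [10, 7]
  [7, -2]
A ⊗ B =
  [5, 2]
  [13, 4]

Apply the min-plus product entry-by-entry:
  C[0][0] = min over k of (A[0][0] + B[0][0] = -5 + 10 = 5, A[0][1] + B[1][0] = 9 + 7 = 16) = 5 (attained at k = 0)
  C[0][1] = min over k of (A[0][0] + B[0][1] = -5 + 7 = 2, A[0][1] + B[1][1] = 9 + -2 = 7) = 2 (attained at k = 0)
  C[1][0] = min over k of (A[1][0] + B[0][0] = 3 + 10 = 13, A[1][1] + B[1][0] = 6 + 7 = 13) = 13 (attained at k = 0)
  C[1][1] = min over k of (A[1][0] + B[0][1] = 3 + 7 = 10, A[1][1] + B[1][1] = 6 + -2 = 4) = 4 (attained at k = 1)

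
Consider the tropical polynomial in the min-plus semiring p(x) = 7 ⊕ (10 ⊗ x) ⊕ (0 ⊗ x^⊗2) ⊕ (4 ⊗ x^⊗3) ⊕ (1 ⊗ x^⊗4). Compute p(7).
p(7) = 7

A tropical monomial a ⊗ x^⊗i evaluates to a + i · x. Evaluating each term at x = 7:
  Term 0 contributes 7 + 0 · 7 = 7
  Term 1 contributes 10 + 1 · 7 = 17
  Term 2 contributes 0 + 2 · 7 = 14
  Term 3 contributes 4 + 3 · 7 = 25
  Term 4 contributes 1 + 4 · 7 = 29
p(7) = ⊕ of these = min[7, 17, 14, 25, 29] = 7.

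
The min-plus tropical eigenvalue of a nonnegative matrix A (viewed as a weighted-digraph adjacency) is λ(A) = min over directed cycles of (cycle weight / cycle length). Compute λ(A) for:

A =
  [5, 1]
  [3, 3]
λ(A) = 2

Enumerate directed cycles and compute their means (weight / length). Sample:
  cycle 0 → 0: weight = 5, length = 1, mean = 5/1 ≈ 5.000
  cycle 1 → 1: weight = 3, length = 1, mean = 3/1 ≈ 3.000
  cycle 0 → 1 → 0: weight = 4, length = 2, mean = 4/2 ≈ 2.000
  cycle 1 → 0 → 1: weight = 4, length = 2, mean = 4/2 ≈ 2.000
Minimum mean = 2.000, attained e.g. along the cycle 0 → 1 → 0 with weight 4 and length 2. So λ(A) = 4/2 = 2.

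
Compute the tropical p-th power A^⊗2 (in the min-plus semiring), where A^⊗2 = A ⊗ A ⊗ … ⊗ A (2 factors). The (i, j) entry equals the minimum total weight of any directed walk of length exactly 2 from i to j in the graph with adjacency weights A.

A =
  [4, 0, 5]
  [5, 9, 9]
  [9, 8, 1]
A^⊗2 =
  [5, 4, 6]
  [9, 5, 10]
  [10, 9, 2]

Each entry (A^⊗2)_ij equals the minimum over all length-2 walks i = v_0 → v_1 → … → v_2 = j of Σ_t A[v_t][v_{t+1}]. For example, for (i, j) = (0, 2) we minimise over 3 possible intermediate vertex sequences; the minimum is 6, attained along the walk 0 → 2 → 2.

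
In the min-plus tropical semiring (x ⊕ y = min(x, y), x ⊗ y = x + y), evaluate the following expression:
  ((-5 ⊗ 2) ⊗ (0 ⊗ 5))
((-5 ⊗ 2) ⊗ (0 ⊗ 5)) = 2

Expand innermost to outermost. Recall ⊕ takes the minimum of its arguments and ⊗ takes their sum. Working out the expression ((-5 ⊗ 2) ⊗ (0 ⊗ 5)) gives 2.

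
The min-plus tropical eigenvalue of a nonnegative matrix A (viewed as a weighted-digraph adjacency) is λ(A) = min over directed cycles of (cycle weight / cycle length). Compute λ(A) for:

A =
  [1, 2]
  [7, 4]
λ(A) = 1

Enumerate directed cycles and compute their means (weight / length). Sample:
  cycle 0 → 0: weight = 1, length = 1, mean = 1/1 ≈ 1.000
  cycle 1 → 1: weight = 4, length = 1, mean = 4/1 ≈ 4.000
  cycle 0 → 1 → 0: weight = 9, length = 2, mean = 9/2 ≈ 4.500
  cycle 1 → 0 → 1: weight = 9, length = 2, mean = 9/2 ≈ 4.500
Minimum mean = 1.000, attained e.g. along the cycle 0 → 0 with weight 1 and length 1. So λ(A) = 1/1 = 1.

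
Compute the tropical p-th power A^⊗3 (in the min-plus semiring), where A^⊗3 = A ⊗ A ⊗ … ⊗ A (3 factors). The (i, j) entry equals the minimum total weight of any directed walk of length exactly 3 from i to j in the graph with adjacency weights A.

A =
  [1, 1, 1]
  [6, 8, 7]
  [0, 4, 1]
A^⊗3 =
  [2, 2, 2]
  [7, 8, 8]
  [1, 2, 2]

Each entry (A^⊗3)_ij equals the minimum over all length-3 walks i = v_0 → v_1 → … → v_3 = j of Σ_t A[v_t][v_{t+1}]. For example, for (i, j) = (0, 2) we minimise over 9 possible intermediate vertex sequences; the minimum is 2, attained along the walk 0 → 2 → 0 → 2.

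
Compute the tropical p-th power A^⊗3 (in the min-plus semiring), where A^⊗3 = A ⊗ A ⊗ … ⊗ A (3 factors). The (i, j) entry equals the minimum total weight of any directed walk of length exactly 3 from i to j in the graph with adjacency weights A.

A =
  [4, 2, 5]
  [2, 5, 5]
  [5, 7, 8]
A^⊗3 =
  [8, 6, 9]
  [6, 8, 9]
  [9, 11, 12]

Each entry (A^⊗3)_ij equals the minimum over all length-3 walks i = v_0 → v_1 → … → v_3 = j of Σ_t A[v_t][v_{t+1}]. For example, for (i, j) = (0, 2) we minimise over 9 possible intermediate vertex sequences; the minimum is 9, attained along the walk 0 → 1 → 0 → 2.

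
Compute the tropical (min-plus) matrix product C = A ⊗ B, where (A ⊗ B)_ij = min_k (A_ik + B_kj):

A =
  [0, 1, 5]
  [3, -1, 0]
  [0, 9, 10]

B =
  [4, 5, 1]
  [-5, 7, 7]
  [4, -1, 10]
A ⊗ B =
  [-4, 4, 1]
  [-6, -1, 4]
  [4, 5, 1]

Apply the min-plus product entry-by-entry:
  C[0][0] = min over k of (A[0][0] + B[0][0] = 0 + 4 = 4, A[0][1] + B[1][0] = 1 + -5 = -4, A[0][2] + B[2][0] = 5 + 4 = 9) = -4 (attained at k = 1)
  C[0][1] = min over k of (A[0][0] + B[0][1] = 0 + 5 = 5, A[0][1] + B[1][1] = 1 + 7 = 8, A[0][2] + B[2][1] = 5 + -1 = 4) = 4 (attained at k = 2)
  C[0][2] = min over k of (A[0][0] + B[0][2] = 0 + 1 = 1, A[0][1] + B[1][2] = 1 + 7 = 8, A[0][2] + B[2][2] = 5 + 10 = 15) = 1 (attained at k = 0)
  C[1][0] = min over k of (A[1][0] + B[0][0] = 3 + 4 = 7, A[1][1] + B[1][0] = -1 + -5 = -6, A[1][2] + B[2][0] = 0 + 4 = 4) = -6 (attained at k = 1)
  C[1][1] = min over k of (A[1][0] + B[0][1] = 3 + 5 = 8, A[1][1] + B[1][1] = -1 + 7 = 6, A[1][2] + B[2][1] = 0 + -1 = -1) = -1 (attained at k = 2)
  C[1][2] = min over k of (A[1][0] + B[0][2] = 3 + 1 = 4, A[1][1] + B[1][2] = -1 + 7 = 6, A[1][2] + B[2][2] = 0 + 10 = 10) = 4 (attained at k = 0)
  C[2][0] = min over k of (A[2][0] + B[0][0] = 0 + 4 = 4, A[2][1] + B[1][0] = 9 + -5 = 4, A[2][2] + B[2][0] = 10 + 4 = 14) = 4 (attained at k = 0)
  C[2][1] = min over k of (A[2][0] + B[0][1] = 0 + 5 = 5, A[2][1] + B[1][1] = 9 + 7 = 16, A[2][2] + B[2][1] = 10 + -1 = 9) = 5 (attained at k = 0)
  C[2][2] = min over k of (A[2][0] + B[0][2] = 0 + 1 = 1, A[2][1] + B[1][2] = 9 + 7 = 16, A[2][2] + B[2][2] = 10 + 10 = 20) = 1 (attained at k = 0)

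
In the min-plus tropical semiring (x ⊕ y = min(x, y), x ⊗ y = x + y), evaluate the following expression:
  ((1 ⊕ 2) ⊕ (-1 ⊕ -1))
((1 ⊕ 2) ⊕ (-1 ⊕ -1)) = -1

Expand innermost to outermost. Recall ⊕ takes the minimum of its arguments and ⊗ takes their sum. Working out the expression ((1 ⊕ 2) ⊕ (-1 ⊕ -1)) gives -1.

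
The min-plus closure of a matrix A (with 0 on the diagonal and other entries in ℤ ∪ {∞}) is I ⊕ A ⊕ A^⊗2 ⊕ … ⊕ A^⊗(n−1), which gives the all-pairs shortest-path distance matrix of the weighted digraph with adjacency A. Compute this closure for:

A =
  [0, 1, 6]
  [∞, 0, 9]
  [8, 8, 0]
Closure =
  [0, 1, 6]
  [17, 0, 9]
  [8, 8, 0]

This is the Floyd-Warshall all-pairs shortest-path computation. For each intermediate vertex k = 0, 1, …, 2, update dist[i][j] ← min(dist[i][j], dist[i][k] + dist[k][j]). The final matrix gives, for each (i, j), the minimum total weight of any directed path from i to j (possibly empty when i = j).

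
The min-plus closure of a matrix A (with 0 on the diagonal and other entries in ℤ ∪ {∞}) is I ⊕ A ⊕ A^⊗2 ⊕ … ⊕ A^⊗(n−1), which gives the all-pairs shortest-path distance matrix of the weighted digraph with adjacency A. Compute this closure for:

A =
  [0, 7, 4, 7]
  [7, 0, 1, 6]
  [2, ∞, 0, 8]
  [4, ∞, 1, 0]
Closure =
  [0, 7, 4, 7]
  [3, 0, 1, 6]
  [2, 9, 0, 8]
  [3, 10, 1, 0]

This is the Floyd-Warshall all-pairs shortest-path computation. For each intermediate vertex k = 0, 1, …, 3, update dist[i][j] ← min(dist[i][j], dist[i][k] + dist[k][j]). The final matrix gives, for each (i, j), the minimum total weight of any directed path from i to j (possibly empty when i = j).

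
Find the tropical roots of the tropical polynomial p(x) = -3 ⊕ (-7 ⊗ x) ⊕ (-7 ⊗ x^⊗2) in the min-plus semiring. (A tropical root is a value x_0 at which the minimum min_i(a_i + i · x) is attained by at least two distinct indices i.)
Roots: {0, 4}

Each tropical root is a break point of the lower envelope of the lines y = a_i + i · x (there are 3 lines, with slopes 0, 1, ..., 2). Only the lines that attain the minimum somewhere contribute to roots; other lines are dominated. Here the surviving (envelope) indices are i = 2, i = 1, i = 0.
Intersections between consecutive envelope lines give the roots: for adjacent envelope indices i < j the intersection is x = (a_i − a_j) / (j − i). Reading off the sorted break points: {0, 4}.
Verification: at each break x_0, at least two indices attain the minimum of min_i(a_i + i · x_0).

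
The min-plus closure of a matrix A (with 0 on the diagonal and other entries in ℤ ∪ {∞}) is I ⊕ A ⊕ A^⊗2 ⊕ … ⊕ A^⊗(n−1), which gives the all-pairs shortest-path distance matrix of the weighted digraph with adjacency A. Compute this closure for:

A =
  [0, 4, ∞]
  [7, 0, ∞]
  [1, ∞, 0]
Closure =
  [0, 4, ∞]
  [7, 0, ∞]
  [1, 5, 0]

This is the Floyd-Warshall all-pairs shortest-path computation. For each intermediate vertex k = 0, 1, …, 2, update dist[i][j] ← min(dist[i][j], dist[i][k] + dist[k][j]). The final matrix gives, for each (i, j), the minimum total weight of any directed path from i to j (possibly empty when i = j).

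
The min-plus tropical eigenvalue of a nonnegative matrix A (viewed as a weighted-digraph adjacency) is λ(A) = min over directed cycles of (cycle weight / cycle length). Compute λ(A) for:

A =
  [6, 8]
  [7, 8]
λ(A) = 6

Enumerate directed cycles and compute their means (weight / length). Sample:
  cycle 0 → 0: weight = 6, length = 1, mean = 6/1 ≈ 6.000
  cycle 1 → 1: weight = 8, length = 1, mean = 8/1 ≈ 8.000
  cycle 0 → 1 → 0: weight = 15, length = 2, mean = 15/2 ≈ 7.500
  cycle 1 → 0 → 1: weight = 15, length = 2, mean = 15/2 ≈ 7.500
Minimum mean = 6.000, attained e.g. along the cycle 0 → 0 with weight 6 and length 1. So λ(A) = 6/1 = 6.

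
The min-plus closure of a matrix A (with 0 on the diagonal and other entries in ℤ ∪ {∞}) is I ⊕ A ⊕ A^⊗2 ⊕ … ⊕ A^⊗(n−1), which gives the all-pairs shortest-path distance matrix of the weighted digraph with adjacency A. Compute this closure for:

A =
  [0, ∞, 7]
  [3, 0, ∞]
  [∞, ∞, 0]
Closure =
  [0, ∞, 7]
  [3, 0, 10]
  [∞, ∞, 0]

This is the Floyd-Warshall all-pairs shortest-path computation. For each intermediate vertex k = 0, 1, …, 2, update dist[i][j] ← min(dist[i][j], dist[i][k] + dist[k][j]). The final matrix gives, for each (i, j), the minimum total weight of any directed path from i to j (possibly empty when i = j).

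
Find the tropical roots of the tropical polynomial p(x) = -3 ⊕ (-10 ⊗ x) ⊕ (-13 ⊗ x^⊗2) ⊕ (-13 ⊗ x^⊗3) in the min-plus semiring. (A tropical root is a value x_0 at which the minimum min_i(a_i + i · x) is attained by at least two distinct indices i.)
Roots: {0, 3, 7}

Each tropical root is a break point of the lower envelope of the lines y = a_i + i · x (there are 4 lines, with slopes 0, 1, ..., 3). Only the lines that attain the minimum somewhere contribute to roots; other lines are dominated. Here the surviving (envelope) indices are i = 3, i = 2, i = 1, i = 0.
Intersections between consecutive envelope lines give the roots: for adjacent envelope indices i < j the intersection is x = (a_i − a_j) / (j − i). Reading off the sorted break points: {0, 3, 7}.
Verification: at each break x_0, at least two indices attain the minimum of min_i(a_i + i · x_0).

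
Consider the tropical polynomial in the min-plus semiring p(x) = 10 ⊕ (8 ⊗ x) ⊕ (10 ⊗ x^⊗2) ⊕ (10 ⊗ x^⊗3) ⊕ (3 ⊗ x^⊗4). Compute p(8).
p(8) = 10

A tropical monomial a ⊗ x^⊗i evaluates to a + i · x. Evaluating each term at x = 8:
  Term 0 contributes 10 + 0 · 8 = 10
  Term 1 contributes 8 + 1 · 8 = 16
  Term 2 contributes 10 + 2 · 8 = 26
  Term 3 contributes 10 + 3 · 8 = 34
  Term 4 contributes 3 + 4 · 8 = 35
p(8) = ⊕ of these = min[10, 16, 26, 34, 35] = 10.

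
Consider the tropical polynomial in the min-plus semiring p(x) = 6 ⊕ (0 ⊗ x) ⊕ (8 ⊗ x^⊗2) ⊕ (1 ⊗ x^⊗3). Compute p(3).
p(3) = 3

A tropical monomial a ⊗ x^⊗i evaluates to a + i · x. Evaluating each term at x = 3:
  Term 0 contributes 6 + 0 · 3 = 6
  Term 1 contributes 0 + 1 · 3 = 3
  Term 2 contributes 8 + 2 · 3 = 14
  Term 3 contributes 1 + 3 · 3 = 10
p(3) = ⊕ of these = min[6, 3, 14, 10] = 3.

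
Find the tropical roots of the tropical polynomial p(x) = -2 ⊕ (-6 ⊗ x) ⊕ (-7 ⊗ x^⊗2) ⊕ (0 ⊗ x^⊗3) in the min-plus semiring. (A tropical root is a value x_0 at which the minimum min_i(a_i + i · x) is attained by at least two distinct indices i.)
Roots: {-7, 1, 4}

Each tropical root is a break point of the lower envelope of the lines y = a_i + i · x (there are 4 lines, with slopes 0, 1, ..., 3). Only the lines that attain the minimum somewhere contribute to roots; other lines are dominated. Here the surviving (envelope) indices are i = 3, i = 2, i = 1, i = 0.
Intersections between consecutive envelope lines give the roots: for adjacent envelope indices i < j the intersection is x = (a_i − a_j) / (j − i). Reading off the sorted break points: {-7, 1, 4}.
Verification: at each break x_0, at least two indices attain the minimum of min_i(a_i + i · x_0).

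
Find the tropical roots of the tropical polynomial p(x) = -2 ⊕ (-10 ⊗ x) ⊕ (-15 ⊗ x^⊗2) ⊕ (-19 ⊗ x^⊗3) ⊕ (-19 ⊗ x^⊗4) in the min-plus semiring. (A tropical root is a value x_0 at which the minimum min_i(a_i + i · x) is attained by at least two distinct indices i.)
Roots: {0, 4, 5, 8}

Each tropical root is a break point of the lower envelope of the lines y = a_i + i · x (there are 5 lines, with slopes 0, 1, ..., 4). Only the lines that attain the minimum somewhere contribute to roots; other lines are dominated. Here the surviving (envelope) indices are i = 4, i = 3, i = 2, i = 1, i = 0.
Intersections between consecutive envelope lines give the roots: for adjacent envelope indices i < j the intersection is x = (a_i − a_j) / (j − i). Reading off the sorted break points: {0, 4, 5, 8}.
Verification: at each break x_0, at least two indices attain the minimum of min_i(a_i + i · x_0).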